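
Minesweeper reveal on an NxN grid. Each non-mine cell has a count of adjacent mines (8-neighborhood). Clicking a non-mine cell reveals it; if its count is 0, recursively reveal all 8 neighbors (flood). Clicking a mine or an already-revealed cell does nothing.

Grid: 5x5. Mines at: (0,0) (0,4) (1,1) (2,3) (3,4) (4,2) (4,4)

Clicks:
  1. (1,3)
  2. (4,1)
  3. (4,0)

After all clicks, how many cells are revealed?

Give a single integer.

Answer: 7

Derivation:
Click 1 (1,3) count=2: revealed 1 new [(1,3)] -> total=1
Click 2 (4,1) count=1: revealed 1 new [(4,1)] -> total=2
Click 3 (4,0) count=0: revealed 5 new [(2,0) (2,1) (3,0) (3,1) (4,0)] -> total=7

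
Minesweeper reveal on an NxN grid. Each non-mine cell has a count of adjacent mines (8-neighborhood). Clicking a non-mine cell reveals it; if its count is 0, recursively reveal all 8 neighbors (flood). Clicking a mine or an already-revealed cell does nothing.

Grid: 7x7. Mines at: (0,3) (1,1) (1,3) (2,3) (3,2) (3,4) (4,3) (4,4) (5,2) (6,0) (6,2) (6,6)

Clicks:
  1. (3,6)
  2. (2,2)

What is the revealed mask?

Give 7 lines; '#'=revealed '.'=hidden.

Answer: ....###
....###
..#.###
.....##
.....##
.....##
.......

Derivation:
Click 1 (3,6) count=0: revealed 15 new [(0,4) (0,5) (0,6) (1,4) (1,5) (1,6) (2,4) (2,5) (2,6) (3,5) (3,6) (4,5) (4,6) (5,5) (5,6)] -> total=15
Click 2 (2,2) count=4: revealed 1 new [(2,2)] -> total=16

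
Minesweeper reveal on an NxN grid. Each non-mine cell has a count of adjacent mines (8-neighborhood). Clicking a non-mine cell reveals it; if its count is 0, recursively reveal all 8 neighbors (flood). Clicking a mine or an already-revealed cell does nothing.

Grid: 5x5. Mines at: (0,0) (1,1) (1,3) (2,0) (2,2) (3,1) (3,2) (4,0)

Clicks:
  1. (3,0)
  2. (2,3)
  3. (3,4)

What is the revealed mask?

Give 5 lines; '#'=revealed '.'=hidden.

Answer: .....
.....
...##
#..##
...##

Derivation:
Click 1 (3,0) count=3: revealed 1 new [(3,0)] -> total=1
Click 2 (2,3) count=3: revealed 1 new [(2,3)] -> total=2
Click 3 (3,4) count=0: revealed 5 new [(2,4) (3,3) (3,4) (4,3) (4,4)] -> total=7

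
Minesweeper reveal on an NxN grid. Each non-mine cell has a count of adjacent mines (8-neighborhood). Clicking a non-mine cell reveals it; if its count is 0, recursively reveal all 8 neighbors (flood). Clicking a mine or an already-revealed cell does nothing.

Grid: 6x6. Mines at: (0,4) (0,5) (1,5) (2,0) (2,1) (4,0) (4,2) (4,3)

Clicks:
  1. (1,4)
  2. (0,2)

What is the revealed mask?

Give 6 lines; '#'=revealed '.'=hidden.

Answer: ####..
#####.
......
......
......
......

Derivation:
Click 1 (1,4) count=3: revealed 1 new [(1,4)] -> total=1
Click 2 (0,2) count=0: revealed 8 new [(0,0) (0,1) (0,2) (0,3) (1,0) (1,1) (1,2) (1,3)] -> total=9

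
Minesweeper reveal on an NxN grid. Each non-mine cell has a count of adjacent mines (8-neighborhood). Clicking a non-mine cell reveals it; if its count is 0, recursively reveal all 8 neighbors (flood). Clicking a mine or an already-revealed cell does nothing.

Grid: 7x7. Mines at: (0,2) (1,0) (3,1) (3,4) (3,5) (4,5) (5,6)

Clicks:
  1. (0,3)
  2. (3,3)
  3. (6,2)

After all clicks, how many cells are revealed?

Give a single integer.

Answer: 19

Derivation:
Click 1 (0,3) count=1: revealed 1 new [(0,3)] -> total=1
Click 2 (3,3) count=1: revealed 1 new [(3,3)] -> total=2
Click 3 (6,2) count=0: revealed 17 new [(4,0) (4,1) (4,2) (4,3) (4,4) (5,0) (5,1) (5,2) (5,3) (5,4) (5,5) (6,0) (6,1) (6,2) (6,3) (6,4) (6,5)] -> total=19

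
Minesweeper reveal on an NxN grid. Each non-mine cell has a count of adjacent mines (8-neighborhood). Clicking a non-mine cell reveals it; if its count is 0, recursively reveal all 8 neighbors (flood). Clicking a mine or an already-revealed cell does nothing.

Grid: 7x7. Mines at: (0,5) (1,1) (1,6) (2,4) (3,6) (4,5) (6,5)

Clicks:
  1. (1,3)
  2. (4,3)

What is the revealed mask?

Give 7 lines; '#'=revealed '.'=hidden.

Click 1 (1,3) count=1: revealed 1 new [(1,3)] -> total=1
Click 2 (4,3) count=0: revealed 24 new [(2,0) (2,1) (2,2) (2,3) (3,0) (3,1) (3,2) (3,3) (3,4) (4,0) (4,1) (4,2) (4,3) (4,4) (5,0) (5,1) (5,2) (5,3) (5,4) (6,0) (6,1) (6,2) (6,3) (6,4)] -> total=25

Answer: .......
...#...
####...
#####..
#####..
#####..
#####..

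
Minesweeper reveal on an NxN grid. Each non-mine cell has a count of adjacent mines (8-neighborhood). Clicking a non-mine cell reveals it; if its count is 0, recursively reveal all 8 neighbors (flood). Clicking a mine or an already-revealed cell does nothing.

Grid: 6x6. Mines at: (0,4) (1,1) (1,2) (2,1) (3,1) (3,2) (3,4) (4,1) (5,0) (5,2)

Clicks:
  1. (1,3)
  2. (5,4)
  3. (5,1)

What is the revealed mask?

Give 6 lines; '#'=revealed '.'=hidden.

Answer: ......
...#..
......
......
...###
.#.###

Derivation:
Click 1 (1,3) count=2: revealed 1 new [(1,3)] -> total=1
Click 2 (5,4) count=0: revealed 6 new [(4,3) (4,4) (4,5) (5,3) (5,4) (5,5)] -> total=7
Click 3 (5,1) count=3: revealed 1 new [(5,1)] -> total=8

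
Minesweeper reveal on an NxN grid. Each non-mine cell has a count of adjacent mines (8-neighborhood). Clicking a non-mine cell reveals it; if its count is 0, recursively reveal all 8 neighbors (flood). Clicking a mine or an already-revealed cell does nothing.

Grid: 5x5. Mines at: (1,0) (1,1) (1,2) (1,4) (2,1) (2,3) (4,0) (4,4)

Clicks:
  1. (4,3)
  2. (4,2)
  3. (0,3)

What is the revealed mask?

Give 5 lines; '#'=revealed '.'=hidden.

Click 1 (4,3) count=1: revealed 1 new [(4,3)] -> total=1
Click 2 (4,2) count=0: revealed 5 new [(3,1) (3,2) (3,3) (4,1) (4,2)] -> total=6
Click 3 (0,3) count=2: revealed 1 new [(0,3)] -> total=7

Answer: ...#.
.....
.....
.###.
.###.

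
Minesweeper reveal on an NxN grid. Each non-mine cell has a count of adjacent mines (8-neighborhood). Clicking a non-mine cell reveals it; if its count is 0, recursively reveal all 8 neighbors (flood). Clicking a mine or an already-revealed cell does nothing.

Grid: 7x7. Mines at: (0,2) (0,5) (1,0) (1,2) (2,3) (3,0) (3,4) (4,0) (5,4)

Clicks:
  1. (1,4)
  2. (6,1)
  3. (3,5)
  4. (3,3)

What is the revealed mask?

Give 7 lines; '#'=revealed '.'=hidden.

Click 1 (1,4) count=2: revealed 1 new [(1,4)] -> total=1
Click 2 (6,1) count=0: revealed 14 new [(3,1) (3,2) (3,3) (4,1) (4,2) (4,3) (5,0) (5,1) (5,2) (5,3) (6,0) (6,1) (6,2) (6,3)] -> total=15
Click 3 (3,5) count=1: revealed 1 new [(3,5)] -> total=16
Click 4 (3,3) count=2: revealed 0 new [(none)] -> total=16

Answer: .......
....#..
.......
.###.#.
.###...
####...
####...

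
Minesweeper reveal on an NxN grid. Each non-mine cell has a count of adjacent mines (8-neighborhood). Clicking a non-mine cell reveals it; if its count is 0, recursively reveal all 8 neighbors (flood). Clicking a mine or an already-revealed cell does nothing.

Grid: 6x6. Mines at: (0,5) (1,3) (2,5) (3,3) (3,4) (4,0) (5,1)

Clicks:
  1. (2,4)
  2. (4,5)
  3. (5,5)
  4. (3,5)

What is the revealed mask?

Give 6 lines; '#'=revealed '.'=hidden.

Answer: ......
......
....#.
.....#
..####
..####

Derivation:
Click 1 (2,4) count=4: revealed 1 new [(2,4)] -> total=1
Click 2 (4,5) count=1: revealed 1 new [(4,5)] -> total=2
Click 3 (5,5) count=0: revealed 7 new [(4,2) (4,3) (4,4) (5,2) (5,3) (5,4) (5,5)] -> total=9
Click 4 (3,5) count=2: revealed 1 new [(3,5)] -> total=10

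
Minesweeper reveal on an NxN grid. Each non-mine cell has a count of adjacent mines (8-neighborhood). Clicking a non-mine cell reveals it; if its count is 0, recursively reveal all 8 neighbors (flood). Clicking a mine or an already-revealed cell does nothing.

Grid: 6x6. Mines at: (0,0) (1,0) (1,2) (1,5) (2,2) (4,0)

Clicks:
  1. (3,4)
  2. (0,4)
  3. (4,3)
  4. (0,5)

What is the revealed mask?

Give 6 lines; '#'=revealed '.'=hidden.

Answer: ....##
......
...###
.#####
.#####
.#####

Derivation:
Click 1 (3,4) count=0: revealed 18 new [(2,3) (2,4) (2,5) (3,1) (3,2) (3,3) (3,4) (3,5) (4,1) (4,2) (4,3) (4,4) (4,5) (5,1) (5,2) (5,3) (5,4) (5,5)] -> total=18
Click 2 (0,4) count=1: revealed 1 new [(0,4)] -> total=19
Click 3 (4,3) count=0: revealed 0 new [(none)] -> total=19
Click 4 (0,5) count=1: revealed 1 new [(0,5)] -> total=20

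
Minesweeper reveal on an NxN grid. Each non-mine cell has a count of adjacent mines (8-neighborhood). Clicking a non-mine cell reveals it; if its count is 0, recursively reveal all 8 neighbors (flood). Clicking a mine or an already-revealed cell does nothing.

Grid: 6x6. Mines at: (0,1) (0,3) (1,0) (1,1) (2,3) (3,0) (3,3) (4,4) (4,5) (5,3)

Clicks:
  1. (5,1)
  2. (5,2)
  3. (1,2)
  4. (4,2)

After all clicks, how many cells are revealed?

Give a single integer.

Click 1 (5,1) count=0: revealed 6 new [(4,0) (4,1) (4,2) (5,0) (5,1) (5,2)] -> total=6
Click 2 (5,2) count=1: revealed 0 new [(none)] -> total=6
Click 3 (1,2) count=4: revealed 1 new [(1,2)] -> total=7
Click 4 (4,2) count=2: revealed 0 new [(none)] -> total=7

Answer: 7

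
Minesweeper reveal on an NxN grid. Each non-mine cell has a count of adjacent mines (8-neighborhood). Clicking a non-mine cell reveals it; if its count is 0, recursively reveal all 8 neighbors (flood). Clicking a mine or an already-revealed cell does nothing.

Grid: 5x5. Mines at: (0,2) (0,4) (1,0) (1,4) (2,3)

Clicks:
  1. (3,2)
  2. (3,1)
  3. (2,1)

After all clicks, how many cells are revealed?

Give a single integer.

Click 1 (3,2) count=1: revealed 1 new [(3,2)] -> total=1
Click 2 (3,1) count=0: revealed 12 new [(2,0) (2,1) (2,2) (3,0) (3,1) (3,3) (3,4) (4,0) (4,1) (4,2) (4,3) (4,4)] -> total=13
Click 3 (2,1) count=1: revealed 0 new [(none)] -> total=13

Answer: 13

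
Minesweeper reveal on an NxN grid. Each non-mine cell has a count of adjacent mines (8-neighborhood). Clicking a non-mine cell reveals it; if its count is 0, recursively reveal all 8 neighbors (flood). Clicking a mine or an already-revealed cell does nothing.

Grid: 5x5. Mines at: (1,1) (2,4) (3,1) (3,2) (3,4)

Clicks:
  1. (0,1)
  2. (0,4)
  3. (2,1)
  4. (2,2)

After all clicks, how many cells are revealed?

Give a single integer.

Answer: 9

Derivation:
Click 1 (0,1) count=1: revealed 1 new [(0,1)] -> total=1
Click 2 (0,4) count=0: revealed 6 new [(0,2) (0,3) (0,4) (1,2) (1,3) (1,4)] -> total=7
Click 3 (2,1) count=3: revealed 1 new [(2,1)] -> total=8
Click 4 (2,2) count=3: revealed 1 new [(2,2)] -> total=9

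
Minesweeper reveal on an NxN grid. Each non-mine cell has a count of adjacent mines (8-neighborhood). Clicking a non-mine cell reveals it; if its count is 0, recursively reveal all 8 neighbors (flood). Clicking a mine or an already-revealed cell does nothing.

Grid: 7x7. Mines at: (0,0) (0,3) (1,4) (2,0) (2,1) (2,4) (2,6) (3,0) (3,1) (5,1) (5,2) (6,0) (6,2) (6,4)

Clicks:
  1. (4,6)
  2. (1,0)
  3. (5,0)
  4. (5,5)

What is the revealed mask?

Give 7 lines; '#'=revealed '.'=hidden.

Click 1 (4,6) count=0: revealed 14 new [(3,3) (3,4) (3,5) (3,6) (4,3) (4,4) (4,5) (4,6) (5,3) (5,4) (5,5) (5,6) (6,5) (6,6)] -> total=14
Click 2 (1,0) count=3: revealed 1 new [(1,0)] -> total=15
Click 3 (5,0) count=2: revealed 1 new [(5,0)] -> total=16
Click 4 (5,5) count=1: revealed 0 new [(none)] -> total=16

Answer: .......
#......
.......
...####
...####
#..####
.....##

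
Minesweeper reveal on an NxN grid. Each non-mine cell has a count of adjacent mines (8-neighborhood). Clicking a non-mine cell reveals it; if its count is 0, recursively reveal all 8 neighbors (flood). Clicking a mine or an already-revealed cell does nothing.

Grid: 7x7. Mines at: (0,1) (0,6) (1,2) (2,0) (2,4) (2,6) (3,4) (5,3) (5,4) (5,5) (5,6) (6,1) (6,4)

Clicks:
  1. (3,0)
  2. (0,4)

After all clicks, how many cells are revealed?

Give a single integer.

Answer: 7

Derivation:
Click 1 (3,0) count=1: revealed 1 new [(3,0)] -> total=1
Click 2 (0,4) count=0: revealed 6 new [(0,3) (0,4) (0,5) (1,3) (1,4) (1,5)] -> total=7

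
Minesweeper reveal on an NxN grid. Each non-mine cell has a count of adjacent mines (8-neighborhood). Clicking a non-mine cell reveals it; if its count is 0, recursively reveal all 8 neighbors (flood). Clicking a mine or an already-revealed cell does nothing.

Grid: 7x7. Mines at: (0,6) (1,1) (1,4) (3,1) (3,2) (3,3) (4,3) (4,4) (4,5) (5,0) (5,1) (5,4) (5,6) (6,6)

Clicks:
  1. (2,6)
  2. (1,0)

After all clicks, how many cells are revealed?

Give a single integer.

Click 1 (2,6) count=0: revealed 6 new [(1,5) (1,6) (2,5) (2,6) (3,5) (3,6)] -> total=6
Click 2 (1,0) count=1: revealed 1 new [(1,0)] -> total=7

Answer: 7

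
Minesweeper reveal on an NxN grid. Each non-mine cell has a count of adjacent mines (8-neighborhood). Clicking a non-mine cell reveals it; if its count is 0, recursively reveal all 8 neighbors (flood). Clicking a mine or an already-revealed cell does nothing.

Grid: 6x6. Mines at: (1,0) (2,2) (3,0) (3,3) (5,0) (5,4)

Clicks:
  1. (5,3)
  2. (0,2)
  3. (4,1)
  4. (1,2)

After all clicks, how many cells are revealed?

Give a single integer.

Click 1 (5,3) count=1: revealed 1 new [(5,3)] -> total=1
Click 2 (0,2) count=0: revealed 17 new [(0,1) (0,2) (0,3) (0,4) (0,5) (1,1) (1,2) (1,3) (1,4) (1,5) (2,3) (2,4) (2,5) (3,4) (3,5) (4,4) (4,5)] -> total=18
Click 3 (4,1) count=2: revealed 1 new [(4,1)] -> total=19
Click 4 (1,2) count=1: revealed 0 new [(none)] -> total=19

Answer: 19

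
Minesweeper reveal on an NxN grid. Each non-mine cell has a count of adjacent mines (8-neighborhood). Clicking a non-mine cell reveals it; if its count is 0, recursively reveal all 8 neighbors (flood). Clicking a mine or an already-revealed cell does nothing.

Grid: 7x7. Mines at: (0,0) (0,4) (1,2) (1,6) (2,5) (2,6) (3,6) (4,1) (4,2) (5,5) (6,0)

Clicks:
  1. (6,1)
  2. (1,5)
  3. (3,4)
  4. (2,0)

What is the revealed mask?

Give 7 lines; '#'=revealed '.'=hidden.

Click 1 (6,1) count=1: revealed 1 new [(6,1)] -> total=1
Click 2 (1,5) count=4: revealed 1 new [(1,5)] -> total=2
Click 3 (3,4) count=1: revealed 1 new [(3,4)] -> total=3
Click 4 (2,0) count=0: revealed 6 new [(1,0) (1,1) (2,0) (2,1) (3,0) (3,1)] -> total=9

Answer: .......
##...#.
##.....
##..#..
.......
.......
.#.....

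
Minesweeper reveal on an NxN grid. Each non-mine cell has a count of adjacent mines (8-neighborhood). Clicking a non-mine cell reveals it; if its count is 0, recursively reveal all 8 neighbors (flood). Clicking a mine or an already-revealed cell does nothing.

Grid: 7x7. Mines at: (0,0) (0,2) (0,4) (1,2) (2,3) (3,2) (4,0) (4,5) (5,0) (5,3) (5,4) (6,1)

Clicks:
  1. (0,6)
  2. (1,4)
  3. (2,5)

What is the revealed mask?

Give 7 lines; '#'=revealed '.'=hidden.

Answer: .....##
....###
....###
....###
.......
.......
.......

Derivation:
Click 1 (0,6) count=0: revealed 11 new [(0,5) (0,6) (1,4) (1,5) (1,6) (2,4) (2,5) (2,6) (3,4) (3,5) (3,6)] -> total=11
Click 2 (1,4) count=2: revealed 0 new [(none)] -> total=11
Click 3 (2,5) count=0: revealed 0 new [(none)] -> total=11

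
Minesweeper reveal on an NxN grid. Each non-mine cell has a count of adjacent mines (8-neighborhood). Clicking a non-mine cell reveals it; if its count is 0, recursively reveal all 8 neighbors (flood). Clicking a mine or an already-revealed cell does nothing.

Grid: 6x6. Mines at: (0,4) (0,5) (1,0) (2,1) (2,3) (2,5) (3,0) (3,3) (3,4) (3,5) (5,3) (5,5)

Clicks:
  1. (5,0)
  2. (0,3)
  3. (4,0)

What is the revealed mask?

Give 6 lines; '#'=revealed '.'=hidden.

Answer: ...#..
......
......
......
###...
###...

Derivation:
Click 1 (5,0) count=0: revealed 6 new [(4,0) (4,1) (4,2) (5,0) (5,1) (5,2)] -> total=6
Click 2 (0,3) count=1: revealed 1 new [(0,3)] -> total=7
Click 3 (4,0) count=1: revealed 0 new [(none)] -> total=7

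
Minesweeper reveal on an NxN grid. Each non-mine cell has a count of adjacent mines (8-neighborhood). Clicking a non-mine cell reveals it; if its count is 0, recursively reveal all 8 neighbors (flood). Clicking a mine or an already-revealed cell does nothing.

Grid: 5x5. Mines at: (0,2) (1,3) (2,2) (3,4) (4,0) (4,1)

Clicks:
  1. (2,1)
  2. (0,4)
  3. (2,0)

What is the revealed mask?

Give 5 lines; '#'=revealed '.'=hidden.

Click 1 (2,1) count=1: revealed 1 new [(2,1)] -> total=1
Click 2 (0,4) count=1: revealed 1 new [(0,4)] -> total=2
Click 3 (2,0) count=0: revealed 7 new [(0,0) (0,1) (1,0) (1,1) (2,0) (3,0) (3,1)] -> total=9

Answer: ##..#
##...
##...
##...
.....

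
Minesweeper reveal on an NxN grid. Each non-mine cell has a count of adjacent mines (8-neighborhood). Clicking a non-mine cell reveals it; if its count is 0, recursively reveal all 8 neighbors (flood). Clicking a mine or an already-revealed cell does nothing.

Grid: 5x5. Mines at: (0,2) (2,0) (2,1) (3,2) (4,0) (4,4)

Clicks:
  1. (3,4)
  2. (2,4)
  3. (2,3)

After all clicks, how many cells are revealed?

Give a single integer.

Answer: 8

Derivation:
Click 1 (3,4) count=1: revealed 1 new [(3,4)] -> total=1
Click 2 (2,4) count=0: revealed 7 new [(0,3) (0,4) (1,3) (1,4) (2,3) (2,4) (3,3)] -> total=8
Click 3 (2,3) count=1: revealed 0 new [(none)] -> total=8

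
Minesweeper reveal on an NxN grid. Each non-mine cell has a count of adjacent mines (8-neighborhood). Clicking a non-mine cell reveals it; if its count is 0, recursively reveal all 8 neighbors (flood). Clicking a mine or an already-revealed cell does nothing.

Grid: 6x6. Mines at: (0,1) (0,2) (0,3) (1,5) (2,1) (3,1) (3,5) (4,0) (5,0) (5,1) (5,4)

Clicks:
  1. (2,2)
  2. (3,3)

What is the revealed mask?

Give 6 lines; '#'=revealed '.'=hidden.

Click 1 (2,2) count=2: revealed 1 new [(2,2)] -> total=1
Click 2 (3,3) count=0: revealed 11 new [(1,2) (1,3) (1,4) (2,3) (2,4) (3,2) (3,3) (3,4) (4,2) (4,3) (4,4)] -> total=12

Answer: ......
..###.
..###.
..###.
..###.
......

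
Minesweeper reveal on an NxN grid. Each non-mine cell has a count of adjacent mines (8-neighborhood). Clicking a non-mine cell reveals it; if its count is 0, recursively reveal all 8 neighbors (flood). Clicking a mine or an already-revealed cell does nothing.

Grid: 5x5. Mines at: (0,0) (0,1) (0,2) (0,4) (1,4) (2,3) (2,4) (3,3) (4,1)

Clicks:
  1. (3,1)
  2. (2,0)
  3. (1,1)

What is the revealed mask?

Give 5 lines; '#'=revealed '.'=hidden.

Click 1 (3,1) count=1: revealed 1 new [(3,1)] -> total=1
Click 2 (2,0) count=0: revealed 8 new [(1,0) (1,1) (1,2) (2,0) (2,1) (2,2) (3,0) (3,2)] -> total=9
Click 3 (1,1) count=3: revealed 0 new [(none)] -> total=9

Answer: .....
###..
###..
###..
.....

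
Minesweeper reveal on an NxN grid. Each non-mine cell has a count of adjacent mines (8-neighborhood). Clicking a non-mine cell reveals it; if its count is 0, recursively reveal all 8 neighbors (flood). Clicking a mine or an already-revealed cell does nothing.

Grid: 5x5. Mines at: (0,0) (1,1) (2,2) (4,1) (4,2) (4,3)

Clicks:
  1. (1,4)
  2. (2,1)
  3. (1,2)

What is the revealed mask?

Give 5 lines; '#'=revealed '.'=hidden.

Answer: ..###
..###
.#.##
...##
.....

Derivation:
Click 1 (1,4) count=0: revealed 10 new [(0,2) (0,3) (0,4) (1,2) (1,3) (1,4) (2,3) (2,4) (3,3) (3,4)] -> total=10
Click 2 (2,1) count=2: revealed 1 new [(2,1)] -> total=11
Click 3 (1,2) count=2: revealed 0 new [(none)] -> total=11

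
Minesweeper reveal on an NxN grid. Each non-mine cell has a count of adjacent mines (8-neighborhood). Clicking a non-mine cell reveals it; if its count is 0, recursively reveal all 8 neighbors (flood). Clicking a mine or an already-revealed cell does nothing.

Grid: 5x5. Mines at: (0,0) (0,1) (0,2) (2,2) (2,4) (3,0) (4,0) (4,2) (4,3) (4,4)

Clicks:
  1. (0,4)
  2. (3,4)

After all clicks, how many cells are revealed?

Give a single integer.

Click 1 (0,4) count=0: revealed 4 new [(0,3) (0,4) (1,3) (1,4)] -> total=4
Click 2 (3,4) count=3: revealed 1 new [(3,4)] -> total=5

Answer: 5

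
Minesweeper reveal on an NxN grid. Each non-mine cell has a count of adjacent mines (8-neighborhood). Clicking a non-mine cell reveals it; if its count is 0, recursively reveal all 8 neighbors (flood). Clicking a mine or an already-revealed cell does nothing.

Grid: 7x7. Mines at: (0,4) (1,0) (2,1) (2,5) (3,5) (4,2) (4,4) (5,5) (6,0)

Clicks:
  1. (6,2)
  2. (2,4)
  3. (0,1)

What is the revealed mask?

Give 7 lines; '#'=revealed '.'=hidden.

Answer: .#.....
.......
....#..
.......
.......
.####..
.####..

Derivation:
Click 1 (6,2) count=0: revealed 8 new [(5,1) (5,2) (5,3) (5,4) (6,1) (6,2) (6,3) (6,4)] -> total=8
Click 2 (2,4) count=2: revealed 1 new [(2,4)] -> total=9
Click 3 (0,1) count=1: revealed 1 new [(0,1)] -> total=10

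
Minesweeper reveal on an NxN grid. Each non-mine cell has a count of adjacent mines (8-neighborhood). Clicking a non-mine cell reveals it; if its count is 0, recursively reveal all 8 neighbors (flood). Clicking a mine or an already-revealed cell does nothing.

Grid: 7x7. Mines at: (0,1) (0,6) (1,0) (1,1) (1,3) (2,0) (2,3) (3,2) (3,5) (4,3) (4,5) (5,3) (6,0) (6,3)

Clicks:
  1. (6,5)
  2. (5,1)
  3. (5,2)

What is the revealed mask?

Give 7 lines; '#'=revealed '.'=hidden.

Answer: .......
.......
.......
.......
.......
.##.###
....###

Derivation:
Click 1 (6,5) count=0: revealed 6 new [(5,4) (5,5) (5,6) (6,4) (6,5) (6,6)] -> total=6
Click 2 (5,1) count=1: revealed 1 new [(5,1)] -> total=7
Click 3 (5,2) count=3: revealed 1 new [(5,2)] -> total=8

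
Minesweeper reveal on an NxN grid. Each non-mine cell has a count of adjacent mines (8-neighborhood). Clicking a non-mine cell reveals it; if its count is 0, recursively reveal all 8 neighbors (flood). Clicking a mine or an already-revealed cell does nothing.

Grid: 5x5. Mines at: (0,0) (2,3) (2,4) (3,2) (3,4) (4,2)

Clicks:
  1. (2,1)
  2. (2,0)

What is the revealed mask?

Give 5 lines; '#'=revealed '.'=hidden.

Click 1 (2,1) count=1: revealed 1 new [(2,1)] -> total=1
Click 2 (2,0) count=0: revealed 7 new [(1,0) (1,1) (2,0) (3,0) (3,1) (4,0) (4,1)] -> total=8

Answer: .....
##...
##...
##...
##...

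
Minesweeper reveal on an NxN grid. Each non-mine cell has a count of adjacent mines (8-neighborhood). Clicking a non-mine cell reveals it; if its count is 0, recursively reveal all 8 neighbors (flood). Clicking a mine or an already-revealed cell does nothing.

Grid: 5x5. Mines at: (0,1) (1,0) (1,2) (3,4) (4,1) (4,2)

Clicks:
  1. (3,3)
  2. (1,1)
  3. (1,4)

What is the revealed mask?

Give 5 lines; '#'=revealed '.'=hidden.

Answer: ...##
.#.##
...##
...#.
.....

Derivation:
Click 1 (3,3) count=2: revealed 1 new [(3,3)] -> total=1
Click 2 (1,1) count=3: revealed 1 new [(1,1)] -> total=2
Click 3 (1,4) count=0: revealed 6 new [(0,3) (0,4) (1,3) (1,4) (2,3) (2,4)] -> total=8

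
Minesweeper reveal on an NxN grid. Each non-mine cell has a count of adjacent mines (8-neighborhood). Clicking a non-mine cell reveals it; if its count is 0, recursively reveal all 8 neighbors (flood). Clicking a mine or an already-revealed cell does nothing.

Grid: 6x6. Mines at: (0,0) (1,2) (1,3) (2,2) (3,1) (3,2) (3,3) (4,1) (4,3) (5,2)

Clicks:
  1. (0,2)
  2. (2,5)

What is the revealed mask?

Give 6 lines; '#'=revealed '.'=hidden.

Click 1 (0,2) count=2: revealed 1 new [(0,2)] -> total=1
Click 2 (2,5) count=0: revealed 12 new [(0,4) (0,5) (1,4) (1,5) (2,4) (2,5) (3,4) (3,5) (4,4) (4,5) (5,4) (5,5)] -> total=13

Answer: ..#.##
....##
....##
....##
....##
....##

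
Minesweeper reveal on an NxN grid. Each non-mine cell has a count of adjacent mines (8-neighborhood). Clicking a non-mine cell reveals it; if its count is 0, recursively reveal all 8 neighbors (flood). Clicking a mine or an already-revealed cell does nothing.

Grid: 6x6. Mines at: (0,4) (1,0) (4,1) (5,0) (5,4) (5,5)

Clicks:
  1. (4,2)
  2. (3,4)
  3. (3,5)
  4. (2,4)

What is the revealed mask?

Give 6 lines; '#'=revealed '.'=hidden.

Answer: .###..
.#####
.#####
.#####
..####
......

Derivation:
Click 1 (4,2) count=1: revealed 1 new [(4,2)] -> total=1
Click 2 (3,4) count=0: revealed 21 new [(0,1) (0,2) (0,3) (1,1) (1,2) (1,3) (1,4) (1,5) (2,1) (2,2) (2,3) (2,4) (2,5) (3,1) (3,2) (3,3) (3,4) (3,5) (4,3) (4,4) (4,5)] -> total=22
Click 3 (3,5) count=0: revealed 0 new [(none)] -> total=22
Click 4 (2,4) count=0: revealed 0 new [(none)] -> total=22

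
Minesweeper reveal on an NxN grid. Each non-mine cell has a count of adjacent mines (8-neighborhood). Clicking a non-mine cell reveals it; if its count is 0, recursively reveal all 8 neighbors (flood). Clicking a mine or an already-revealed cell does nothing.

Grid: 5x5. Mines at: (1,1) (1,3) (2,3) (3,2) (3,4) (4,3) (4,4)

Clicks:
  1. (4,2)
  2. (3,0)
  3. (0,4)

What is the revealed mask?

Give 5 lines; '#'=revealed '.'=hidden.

Answer: ....#
.....
##...
##...
###..

Derivation:
Click 1 (4,2) count=2: revealed 1 new [(4,2)] -> total=1
Click 2 (3,0) count=0: revealed 6 new [(2,0) (2,1) (3,0) (3,1) (4,0) (4,1)] -> total=7
Click 3 (0,4) count=1: revealed 1 new [(0,4)] -> total=8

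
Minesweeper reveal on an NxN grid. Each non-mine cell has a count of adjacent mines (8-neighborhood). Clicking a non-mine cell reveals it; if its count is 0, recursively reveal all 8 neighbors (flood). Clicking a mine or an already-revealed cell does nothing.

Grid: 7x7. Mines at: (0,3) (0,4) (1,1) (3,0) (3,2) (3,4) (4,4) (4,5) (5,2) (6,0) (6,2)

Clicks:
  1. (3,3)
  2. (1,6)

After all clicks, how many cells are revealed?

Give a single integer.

Answer: 9

Derivation:
Click 1 (3,3) count=3: revealed 1 new [(3,3)] -> total=1
Click 2 (1,6) count=0: revealed 8 new [(0,5) (0,6) (1,5) (1,6) (2,5) (2,6) (3,5) (3,6)] -> total=9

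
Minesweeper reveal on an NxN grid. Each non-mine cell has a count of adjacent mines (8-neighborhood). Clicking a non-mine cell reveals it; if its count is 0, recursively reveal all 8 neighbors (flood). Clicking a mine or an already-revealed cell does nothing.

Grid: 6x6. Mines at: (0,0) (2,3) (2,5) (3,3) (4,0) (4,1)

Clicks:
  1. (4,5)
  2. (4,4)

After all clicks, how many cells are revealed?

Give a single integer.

Answer: 10

Derivation:
Click 1 (4,5) count=0: revealed 10 new [(3,4) (3,5) (4,2) (4,3) (4,4) (4,5) (5,2) (5,3) (5,4) (5,5)] -> total=10
Click 2 (4,4) count=1: revealed 0 new [(none)] -> total=10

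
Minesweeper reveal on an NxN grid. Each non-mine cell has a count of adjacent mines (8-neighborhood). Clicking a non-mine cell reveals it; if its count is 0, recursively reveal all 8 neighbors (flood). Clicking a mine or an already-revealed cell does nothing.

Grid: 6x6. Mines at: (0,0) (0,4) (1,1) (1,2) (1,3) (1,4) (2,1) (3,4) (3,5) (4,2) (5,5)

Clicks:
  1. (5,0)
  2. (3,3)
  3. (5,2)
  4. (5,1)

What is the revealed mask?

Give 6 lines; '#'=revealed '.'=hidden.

Click 1 (5,0) count=0: revealed 6 new [(3,0) (3,1) (4,0) (4,1) (5,0) (5,1)] -> total=6
Click 2 (3,3) count=2: revealed 1 new [(3,3)] -> total=7
Click 3 (5,2) count=1: revealed 1 new [(5,2)] -> total=8
Click 4 (5,1) count=1: revealed 0 new [(none)] -> total=8

Answer: ......
......
......
##.#..
##....
###...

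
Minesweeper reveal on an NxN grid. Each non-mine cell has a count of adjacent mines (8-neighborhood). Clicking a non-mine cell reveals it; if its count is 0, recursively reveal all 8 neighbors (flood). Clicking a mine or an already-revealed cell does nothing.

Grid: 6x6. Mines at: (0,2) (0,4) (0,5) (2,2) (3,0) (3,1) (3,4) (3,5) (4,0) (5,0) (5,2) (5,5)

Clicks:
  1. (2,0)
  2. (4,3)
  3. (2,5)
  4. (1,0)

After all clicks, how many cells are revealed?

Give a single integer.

Click 1 (2,0) count=2: revealed 1 new [(2,0)] -> total=1
Click 2 (4,3) count=2: revealed 1 new [(4,3)] -> total=2
Click 3 (2,5) count=2: revealed 1 new [(2,5)] -> total=3
Click 4 (1,0) count=0: revealed 5 new [(0,0) (0,1) (1,0) (1,1) (2,1)] -> total=8

Answer: 8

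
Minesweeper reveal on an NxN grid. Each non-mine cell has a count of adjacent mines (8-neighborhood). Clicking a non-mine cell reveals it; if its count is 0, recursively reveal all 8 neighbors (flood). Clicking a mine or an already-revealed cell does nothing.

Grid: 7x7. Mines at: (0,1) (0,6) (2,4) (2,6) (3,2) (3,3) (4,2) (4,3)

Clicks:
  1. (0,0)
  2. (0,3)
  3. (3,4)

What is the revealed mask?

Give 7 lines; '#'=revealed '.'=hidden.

Answer: #.####.
..####.
.......
....#..
.......
.......
.......

Derivation:
Click 1 (0,0) count=1: revealed 1 new [(0,0)] -> total=1
Click 2 (0,3) count=0: revealed 8 new [(0,2) (0,3) (0,4) (0,5) (1,2) (1,3) (1,4) (1,5)] -> total=9
Click 3 (3,4) count=3: revealed 1 new [(3,4)] -> total=10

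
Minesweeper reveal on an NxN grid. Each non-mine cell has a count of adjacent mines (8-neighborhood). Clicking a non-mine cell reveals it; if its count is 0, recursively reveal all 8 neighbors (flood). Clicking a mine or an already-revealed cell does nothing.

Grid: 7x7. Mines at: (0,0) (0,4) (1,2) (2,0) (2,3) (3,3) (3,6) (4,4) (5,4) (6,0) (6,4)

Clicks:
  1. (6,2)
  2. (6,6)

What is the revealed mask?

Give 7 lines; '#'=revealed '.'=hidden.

Answer: .......
.......
.......
###....
####.##
####.##
.###.##

Derivation:
Click 1 (6,2) count=0: revealed 14 new [(3,0) (3,1) (3,2) (4,0) (4,1) (4,2) (4,3) (5,0) (5,1) (5,2) (5,3) (6,1) (6,2) (6,3)] -> total=14
Click 2 (6,6) count=0: revealed 6 new [(4,5) (4,6) (5,5) (5,6) (6,5) (6,6)] -> total=20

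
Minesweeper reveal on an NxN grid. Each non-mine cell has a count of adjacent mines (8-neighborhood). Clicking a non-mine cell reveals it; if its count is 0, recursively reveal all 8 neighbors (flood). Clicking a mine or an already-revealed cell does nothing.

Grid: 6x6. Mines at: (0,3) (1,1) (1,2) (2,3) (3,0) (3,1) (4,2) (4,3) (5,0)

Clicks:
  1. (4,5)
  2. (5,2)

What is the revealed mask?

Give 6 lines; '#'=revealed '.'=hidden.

Click 1 (4,5) count=0: revealed 12 new [(0,4) (0,5) (1,4) (1,5) (2,4) (2,5) (3,4) (3,5) (4,4) (4,5) (5,4) (5,5)] -> total=12
Click 2 (5,2) count=2: revealed 1 new [(5,2)] -> total=13

Answer: ....##
....##
....##
....##
....##
..#.##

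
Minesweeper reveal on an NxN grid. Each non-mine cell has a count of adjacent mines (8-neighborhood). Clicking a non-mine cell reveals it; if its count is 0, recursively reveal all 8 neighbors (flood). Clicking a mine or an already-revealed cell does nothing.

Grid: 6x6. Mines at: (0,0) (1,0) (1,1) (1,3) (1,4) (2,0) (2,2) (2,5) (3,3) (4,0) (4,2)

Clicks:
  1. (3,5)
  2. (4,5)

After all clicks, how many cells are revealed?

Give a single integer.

Click 1 (3,5) count=1: revealed 1 new [(3,5)] -> total=1
Click 2 (4,5) count=0: revealed 7 new [(3,4) (4,3) (4,4) (4,5) (5,3) (5,4) (5,5)] -> total=8

Answer: 8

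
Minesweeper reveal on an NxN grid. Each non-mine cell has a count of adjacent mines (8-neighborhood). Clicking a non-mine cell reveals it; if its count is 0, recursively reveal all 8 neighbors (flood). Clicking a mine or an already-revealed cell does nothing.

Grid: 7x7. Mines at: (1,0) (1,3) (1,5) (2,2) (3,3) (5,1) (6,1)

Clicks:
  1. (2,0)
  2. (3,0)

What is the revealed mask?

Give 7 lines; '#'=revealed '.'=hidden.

Answer: .......
.......
##.....
##.....
##.....
.......
.......

Derivation:
Click 1 (2,0) count=1: revealed 1 new [(2,0)] -> total=1
Click 2 (3,0) count=0: revealed 5 new [(2,1) (3,0) (3,1) (4,0) (4,1)] -> total=6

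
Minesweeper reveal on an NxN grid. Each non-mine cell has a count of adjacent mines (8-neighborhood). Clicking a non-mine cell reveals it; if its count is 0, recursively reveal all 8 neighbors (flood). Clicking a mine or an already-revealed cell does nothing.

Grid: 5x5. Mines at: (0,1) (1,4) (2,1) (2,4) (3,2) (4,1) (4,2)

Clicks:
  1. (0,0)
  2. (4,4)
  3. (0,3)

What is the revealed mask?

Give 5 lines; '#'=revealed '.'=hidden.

Click 1 (0,0) count=1: revealed 1 new [(0,0)] -> total=1
Click 2 (4,4) count=0: revealed 4 new [(3,3) (3,4) (4,3) (4,4)] -> total=5
Click 3 (0,3) count=1: revealed 1 new [(0,3)] -> total=6

Answer: #..#.
.....
.....
...##
...##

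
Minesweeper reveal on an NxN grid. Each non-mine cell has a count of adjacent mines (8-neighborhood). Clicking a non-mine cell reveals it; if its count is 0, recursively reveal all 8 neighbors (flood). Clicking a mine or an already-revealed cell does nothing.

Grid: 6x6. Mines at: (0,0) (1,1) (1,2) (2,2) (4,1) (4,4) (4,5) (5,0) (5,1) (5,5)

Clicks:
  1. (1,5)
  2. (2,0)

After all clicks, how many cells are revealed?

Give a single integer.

Answer: 13

Derivation:
Click 1 (1,5) count=0: revealed 12 new [(0,3) (0,4) (0,5) (1,3) (1,4) (1,5) (2,3) (2,4) (2,5) (3,3) (3,4) (3,5)] -> total=12
Click 2 (2,0) count=1: revealed 1 new [(2,0)] -> total=13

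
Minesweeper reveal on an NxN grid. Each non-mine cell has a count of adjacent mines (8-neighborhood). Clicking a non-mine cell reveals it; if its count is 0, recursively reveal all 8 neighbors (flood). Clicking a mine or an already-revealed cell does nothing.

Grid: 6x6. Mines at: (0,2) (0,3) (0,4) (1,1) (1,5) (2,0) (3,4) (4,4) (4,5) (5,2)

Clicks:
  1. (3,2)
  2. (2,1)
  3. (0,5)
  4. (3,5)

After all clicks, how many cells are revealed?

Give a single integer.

Answer: 11

Derivation:
Click 1 (3,2) count=0: revealed 9 new [(2,1) (2,2) (2,3) (3,1) (3,2) (3,3) (4,1) (4,2) (4,3)] -> total=9
Click 2 (2,1) count=2: revealed 0 new [(none)] -> total=9
Click 3 (0,5) count=2: revealed 1 new [(0,5)] -> total=10
Click 4 (3,5) count=3: revealed 1 new [(3,5)] -> total=11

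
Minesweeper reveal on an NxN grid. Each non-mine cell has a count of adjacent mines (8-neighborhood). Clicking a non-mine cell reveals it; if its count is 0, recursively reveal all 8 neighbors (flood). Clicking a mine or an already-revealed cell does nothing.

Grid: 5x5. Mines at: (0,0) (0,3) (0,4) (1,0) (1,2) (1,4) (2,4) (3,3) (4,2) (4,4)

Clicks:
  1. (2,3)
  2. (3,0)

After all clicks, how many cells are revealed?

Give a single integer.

Click 1 (2,3) count=4: revealed 1 new [(2,3)] -> total=1
Click 2 (3,0) count=0: revealed 6 new [(2,0) (2,1) (3,0) (3,1) (4,0) (4,1)] -> total=7

Answer: 7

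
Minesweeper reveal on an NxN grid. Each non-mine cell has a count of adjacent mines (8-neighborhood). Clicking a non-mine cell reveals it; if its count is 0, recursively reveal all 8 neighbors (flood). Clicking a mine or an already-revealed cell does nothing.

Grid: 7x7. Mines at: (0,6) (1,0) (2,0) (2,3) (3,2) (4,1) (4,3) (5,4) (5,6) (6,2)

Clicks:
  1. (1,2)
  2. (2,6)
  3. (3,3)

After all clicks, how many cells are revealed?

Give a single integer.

Click 1 (1,2) count=1: revealed 1 new [(1,2)] -> total=1
Click 2 (2,6) count=0: revealed 12 new [(1,4) (1,5) (1,6) (2,4) (2,5) (2,6) (3,4) (3,5) (3,6) (4,4) (4,5) (4,6)] -> total=13
Click 3 (3,3) count=3: revealed 1 new [(3,3)] -> total=14

Answer: 14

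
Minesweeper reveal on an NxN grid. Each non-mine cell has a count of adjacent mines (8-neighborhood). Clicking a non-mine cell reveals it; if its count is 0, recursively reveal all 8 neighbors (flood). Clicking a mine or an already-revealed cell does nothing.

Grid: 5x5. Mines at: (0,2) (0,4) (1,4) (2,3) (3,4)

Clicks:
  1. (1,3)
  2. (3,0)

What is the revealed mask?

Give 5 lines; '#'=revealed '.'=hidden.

Answer: ##...
####.
###..
####.
####.

Derivation:
Click 1 (1,3) count=4: revealed 1 new [(1,3)] -> total=1
Click 2 (3,0) count=0: revealed 16 new [(0,0) (0,1) (1,0) (1,1) (1,2) (2,0) (2,1) (2,2) (3,0) (3,1) (3,2) (3,3) (4,0) (4,1) (4,2) (4,3)] -> total=17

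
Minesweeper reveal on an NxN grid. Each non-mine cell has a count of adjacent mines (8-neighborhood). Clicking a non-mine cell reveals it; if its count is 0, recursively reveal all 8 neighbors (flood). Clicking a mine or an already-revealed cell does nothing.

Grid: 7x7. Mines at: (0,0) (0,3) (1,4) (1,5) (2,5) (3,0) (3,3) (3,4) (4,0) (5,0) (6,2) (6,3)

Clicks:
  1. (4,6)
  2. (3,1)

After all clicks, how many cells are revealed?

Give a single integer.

Answer: 12

Derivation:
Click 1 (4,6) count=0: revealed 11 new [(3,5) (3,6) (4,4) (4,5) (4,6) (5,4) (5,5) (5,6) (6,4) (6,5) (6,6)] -> total=11
Click 2 (3,1) count=2: revealed 1 new [(3,1)] -> total=12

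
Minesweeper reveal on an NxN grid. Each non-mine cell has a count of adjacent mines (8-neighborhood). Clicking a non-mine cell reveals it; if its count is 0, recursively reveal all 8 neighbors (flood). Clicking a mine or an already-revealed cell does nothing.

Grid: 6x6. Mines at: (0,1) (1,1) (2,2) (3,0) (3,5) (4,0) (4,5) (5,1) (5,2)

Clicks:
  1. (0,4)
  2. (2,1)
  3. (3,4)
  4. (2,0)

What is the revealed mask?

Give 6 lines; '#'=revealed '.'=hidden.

Click 1 (0,4) count=0: revealed 11 new [(0,2) (0,3) (0,4) (0,5) (1,2) (1,3) (1,4) (1,5) (2,3) (2,4) (2,5)] -> total=11
Click 2 (2,1) count=3: revealed 1 new [(2,1)] -> total=12
Click 3 (3,4) count=2: revealed 1 new [(3,4)] -> total=13
Click 4 (2,0) count=2: revealed 1 new [(2,0)] -> total=14

Answer: ..####
..####
##.###
....#.
......
......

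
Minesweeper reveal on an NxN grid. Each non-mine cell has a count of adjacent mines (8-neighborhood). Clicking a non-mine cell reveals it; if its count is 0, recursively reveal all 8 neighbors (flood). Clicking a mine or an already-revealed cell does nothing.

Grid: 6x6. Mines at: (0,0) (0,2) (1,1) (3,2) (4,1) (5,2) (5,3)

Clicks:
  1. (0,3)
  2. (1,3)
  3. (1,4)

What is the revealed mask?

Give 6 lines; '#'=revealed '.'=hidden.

Click 1 (0,3) count=1: revealed 1 new [(0,3)] -> total=1
Click 2 (1,3) count=1: revealed 1 new [(1,3)] -> total=2
Click 3 (1,4) count=0: revealed 15 new [(0,4) (0,5) (1,4) (1,5) (2,3) (2,4) (2,5) (3,3) (3,4) (3,5) (4,3) (4,4) (4,5) (5,4) (5,5)] -> total=17

Answer: ...###
...###
...###
...###
...###
....##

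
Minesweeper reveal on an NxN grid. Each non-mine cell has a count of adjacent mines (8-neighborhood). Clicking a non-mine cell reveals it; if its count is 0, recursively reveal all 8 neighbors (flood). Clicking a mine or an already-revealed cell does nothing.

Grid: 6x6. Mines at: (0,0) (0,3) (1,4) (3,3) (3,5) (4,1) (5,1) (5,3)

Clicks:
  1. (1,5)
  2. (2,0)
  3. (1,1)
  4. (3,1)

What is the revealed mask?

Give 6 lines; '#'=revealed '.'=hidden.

Click 1 (1,5) count=1: revealed 1 new [(1,5)] -> total=1
Click 2 (2,0) count=0: revealed 9 new [(1,0) (1,1) (1,2) (2,0) (2,1) (2,2) (3,0) (3,1) (3,2)] -> total=10
Click 3 (1,1) count=1: revealed 0 new [(none)] -> total=10
Click 4 (3,1) count=1: revealed 0 new [(none)] -> total=10

Answer: ......
###..#
###...
###...
......
......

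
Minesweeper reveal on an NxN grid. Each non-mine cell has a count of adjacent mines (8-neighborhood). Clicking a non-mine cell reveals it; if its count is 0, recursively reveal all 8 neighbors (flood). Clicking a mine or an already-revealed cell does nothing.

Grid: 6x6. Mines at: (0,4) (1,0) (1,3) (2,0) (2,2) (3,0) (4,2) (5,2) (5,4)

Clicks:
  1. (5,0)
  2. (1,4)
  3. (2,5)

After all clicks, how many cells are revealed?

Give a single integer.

Answer: 15

Derivation:
Click 1 (5,0) count=0: revealed 4 new [(4,0) (4,1) (5,0) (5,1)] -> total=4
Click 2 (1,4) count=2: revealed 1 new [(1,4)] -> total=5
Click 3 (2,5) count=0: revealed 10 new [(1,5) (2,3) (2,4) (2,5) (3,3) (3,4) (3,5) (4,3) (4,4) (4,5)] -> total=15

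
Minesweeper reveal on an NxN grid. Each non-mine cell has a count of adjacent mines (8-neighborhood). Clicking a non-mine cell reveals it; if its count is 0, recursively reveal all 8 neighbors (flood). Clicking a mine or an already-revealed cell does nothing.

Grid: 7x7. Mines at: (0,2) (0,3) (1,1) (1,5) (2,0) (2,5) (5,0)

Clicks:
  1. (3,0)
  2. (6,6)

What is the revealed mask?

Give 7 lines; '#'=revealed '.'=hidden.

Click 1 (3,0) count=1: revealed 1 new [(3,0)] -> total=1
Click 2 (6,6) count=0: revealed 31 new [(1,2) (1,3) (1,4) (2,1) (2,2) (2,3) (2,4) (3,1) (3,2) (3,3) (3,4) (3,5) (3,6) (4,1) (4,2) (4,3) (4,4) (4,5) (4,6) (5,1) (5,2) (5,3) (5,4) (5,5) (5,6) (6,1) (6,2) (6,3) (6,4) (6,5) (6,6)] -> total=32

Answer: .......
..###..
.####..
#######
.######
.######
.######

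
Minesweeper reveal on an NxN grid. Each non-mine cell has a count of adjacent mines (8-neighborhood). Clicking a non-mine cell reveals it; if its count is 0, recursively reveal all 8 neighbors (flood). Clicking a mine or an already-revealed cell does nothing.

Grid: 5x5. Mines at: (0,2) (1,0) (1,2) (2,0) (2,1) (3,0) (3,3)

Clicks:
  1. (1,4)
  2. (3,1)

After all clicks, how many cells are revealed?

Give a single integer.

Click 1 (1,4) count=0: revealed 6 new [(0,3) (0,4) (1,3) (1,4) (2,3) (2,4)] -> total=6
Click 2 (3,1) count=3: revealed 1 new [(3,1)] -> total=7

Answer: 7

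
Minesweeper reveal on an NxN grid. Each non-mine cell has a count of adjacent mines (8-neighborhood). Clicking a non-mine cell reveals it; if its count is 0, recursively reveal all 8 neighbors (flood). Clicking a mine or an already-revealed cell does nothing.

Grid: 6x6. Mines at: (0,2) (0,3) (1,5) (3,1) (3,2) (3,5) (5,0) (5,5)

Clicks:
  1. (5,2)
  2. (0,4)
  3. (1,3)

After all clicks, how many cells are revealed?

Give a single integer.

Answer: 10

Derivation:
Click 1 (5,2) count=0: revealed 8 new [(4,1) (4,2) (4,3) (4,4) (5,1) (5,2) (5,3) (5,4)] -> total=8
Click 2 (0,4) count=2: revealed 1 new [(0,4)] -> total=9
Click 3 (1,3) count=2: revealed 1 new [(1,3)] -> total=10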